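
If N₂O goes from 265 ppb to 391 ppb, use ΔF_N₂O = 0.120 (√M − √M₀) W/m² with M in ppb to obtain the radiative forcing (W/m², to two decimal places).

N₂O: 0.120 × (√391 − √265) = 0.120 × (19.7737 − 16.2788) = 0.120 × 3.4949 = 0.4194 W/m².

ΔF = 0.42 W/m²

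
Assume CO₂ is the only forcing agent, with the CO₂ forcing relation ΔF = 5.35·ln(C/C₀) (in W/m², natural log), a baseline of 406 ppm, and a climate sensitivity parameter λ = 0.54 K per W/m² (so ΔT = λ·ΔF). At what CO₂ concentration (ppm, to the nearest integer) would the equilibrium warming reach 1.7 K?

C ≈ 731 ppm

Required forcing: ΔF = ΔT/λ = 1.7/0.54 = 3.1481 W/m².
Then ln(C/406) = ΔF/5.35 = 3.1481/5.35 = 0.58843.
So C = 406 × e^0.58843 = 406 × 1.80116 = 731.27 ppm.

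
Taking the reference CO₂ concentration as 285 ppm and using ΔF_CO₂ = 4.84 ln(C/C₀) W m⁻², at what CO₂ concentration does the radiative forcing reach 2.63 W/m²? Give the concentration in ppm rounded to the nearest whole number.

C ≈ 491 ppm

Set 4.84 ln(C/285) = 2.63, so ln(C/285) = 2.63/4.84 = 0.54339.
Then C/285 = e^0.54339 = 1.72183, giving C = 285 × 1.72183 = 490.72 ppm.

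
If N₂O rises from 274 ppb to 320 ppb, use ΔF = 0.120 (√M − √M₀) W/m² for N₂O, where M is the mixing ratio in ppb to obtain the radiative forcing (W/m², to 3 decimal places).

ΔF = 0.160 W/m²

N₂O: 0.120 × (√320 − √274) = 0.120 × (17.8885 − 16.5529) = 0.120 × 1.3356 = 0.1603 W/m².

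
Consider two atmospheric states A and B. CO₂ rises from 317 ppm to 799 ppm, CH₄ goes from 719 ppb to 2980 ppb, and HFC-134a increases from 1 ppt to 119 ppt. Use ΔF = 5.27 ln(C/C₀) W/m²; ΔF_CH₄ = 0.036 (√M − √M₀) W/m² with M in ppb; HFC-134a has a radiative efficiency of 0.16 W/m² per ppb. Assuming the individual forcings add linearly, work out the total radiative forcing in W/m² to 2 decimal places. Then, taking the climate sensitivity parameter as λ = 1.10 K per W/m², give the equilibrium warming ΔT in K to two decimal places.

CO₂: 5.27 × ln(799/317) = 5.27 × ln(2.52050) = 5.27 × 0.92446 = 4.8719 W/m².
CH₄: 0.036 × (√2980 − √719) = 0.036 × (54.5894 − 26.8142) = 0.036 × 27.7752 = 0.9999 W/m².
HFC-134a: Δ = 119 − 1 = 118 ppt = 0.118 ppb; ΔF = 0.16 × 0.118 = 0.0189 W/m².
Total ΔF = 4.8719 + 0.9999 + 0.0189 = 5.8907 W/m².
ΔT = λ ΔF = 1.10 × 5.89 = 6.4790 K.

ΔF = 5.89 W/m²; ΔT = 6.48 K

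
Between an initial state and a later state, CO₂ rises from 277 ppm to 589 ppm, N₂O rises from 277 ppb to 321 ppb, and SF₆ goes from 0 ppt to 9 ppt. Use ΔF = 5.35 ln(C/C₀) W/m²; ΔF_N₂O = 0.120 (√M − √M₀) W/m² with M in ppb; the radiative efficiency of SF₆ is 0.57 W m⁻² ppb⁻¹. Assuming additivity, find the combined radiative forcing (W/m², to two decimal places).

ΔF = 4.19 W/m²

CO₂: 5.35 × ln(589/277) = 5.35 × ln(2.12635) = 5.35 × 0.75441 = 4.0361 W/m².
N₂O: 0.120 × (√321 − √277) = 0.120 × (17.9165 − 16.6433) = 0.120 × 1.2732 = 0.1528 W/m².
SF₆: Δ = 9 − 0 = 9 ppt = 0.009 ppb; ΔF = 0.57 × 0.009 = 0.0051 W/m².
Total ΔF = 4.0361 + 0.1528 + 0.0051 = 4.1940 W/m².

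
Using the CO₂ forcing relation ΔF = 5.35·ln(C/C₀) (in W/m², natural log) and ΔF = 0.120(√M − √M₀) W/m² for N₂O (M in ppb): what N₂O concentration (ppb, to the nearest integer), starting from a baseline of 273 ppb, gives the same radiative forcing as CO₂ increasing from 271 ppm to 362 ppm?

M ≈ 866 ppb

CO₂ forcing: 5.35 × ln(362/271) = 5.35 × 0.289525 = 1.54896 W/m².
Set 0.120(√M − √273) = 1.54896: √M = 1.54896/0.120 + √273 = 12.9080 + 16.5227 = 29.4307.
M = (29.4307)² = 866.17 ppb.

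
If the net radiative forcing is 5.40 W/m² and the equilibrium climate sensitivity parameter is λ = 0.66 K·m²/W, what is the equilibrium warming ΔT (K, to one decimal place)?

ΔT = 3.6 K

ΔT = λ ΔF = 0.66 × 5.40 = 3.5640 K.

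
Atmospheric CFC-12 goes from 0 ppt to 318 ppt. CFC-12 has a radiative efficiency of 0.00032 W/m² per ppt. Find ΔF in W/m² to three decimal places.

CFC-12: ΔF = 0.00032 × (318 − 0) = 0.00032 × 318 = 0.1018 W/m².

ΔF = 0.102 W/m²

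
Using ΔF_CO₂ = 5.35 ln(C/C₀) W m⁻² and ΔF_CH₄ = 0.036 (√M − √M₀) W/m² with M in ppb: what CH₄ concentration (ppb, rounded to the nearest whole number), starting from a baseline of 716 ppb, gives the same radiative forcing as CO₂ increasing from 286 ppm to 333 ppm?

CO₂ forcing: 5.35 × ln(333/286) = 5.35 × 0.152151 = 0.81401 W/m².
Set 0.036(√M − √716) = 0.81401: √M = 0.81401/0.036 + √716 = 22.6114 + 26.7582 = 49.3696.
M = (49.3696)² = 2437.36 ppb.

M ≈ 2437 ppb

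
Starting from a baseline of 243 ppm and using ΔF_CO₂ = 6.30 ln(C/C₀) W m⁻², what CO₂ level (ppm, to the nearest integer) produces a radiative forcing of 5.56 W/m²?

C ≈ 587 ppm

Set 6.30 ln(C/243) = 5.56, so ln(C/243) = 5.56/6.30 = 0.88254.
Then C/243 = e^0.88254 = 2.41703, giving C = 243 × 2.41703 = 587.34 ppm.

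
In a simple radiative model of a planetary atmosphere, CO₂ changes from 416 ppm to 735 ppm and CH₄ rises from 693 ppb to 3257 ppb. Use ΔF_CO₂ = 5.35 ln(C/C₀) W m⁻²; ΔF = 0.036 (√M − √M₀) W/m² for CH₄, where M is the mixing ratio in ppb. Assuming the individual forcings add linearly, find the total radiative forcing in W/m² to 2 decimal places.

CO₂: 5.35 × ln(735/416) = 5.35 × ln(1.76683) = 5.35 × 0.56919 = 3.0452 W/m².
CH₄: 0.036 × (√3257 − √693) = 0.036 × (57.0701 − 26.3249) = 0.036 × 30.7452 = 1.1068 W/m².
Total ΔF = 3.0452 + 1.1068 = 4.1520 W/m².

ΔF = 4.15 W/m²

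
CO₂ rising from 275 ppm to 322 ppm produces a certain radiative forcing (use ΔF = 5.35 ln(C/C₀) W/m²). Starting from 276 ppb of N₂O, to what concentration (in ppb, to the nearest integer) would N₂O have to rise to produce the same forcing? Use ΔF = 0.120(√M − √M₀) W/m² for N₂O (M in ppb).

CO₂ forcing: 5.35 × ln(322/275) = 5.35 × 0.157780 = 0.84412 W/m².
Set 0.120(√M − √276) = 0.84412: √M = 0.84412/0.120 + √276 = 7.0343 + 16.6132 = 23.6475.
M = (23.6475)² = 559.20 ppb.

M ≈ 559 ppb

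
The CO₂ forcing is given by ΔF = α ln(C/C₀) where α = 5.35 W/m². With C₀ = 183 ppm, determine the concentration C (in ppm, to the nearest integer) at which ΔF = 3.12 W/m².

C ≈ 328 ppm

Set 5.35 ln(C/183) = 3.12, so ln(C/183) = 3.12/5.35 = 0.58318.
Then C/183 = e^0.58318 = 1.79173, giving C = 183 × 1.79173 = 327.89 ppm.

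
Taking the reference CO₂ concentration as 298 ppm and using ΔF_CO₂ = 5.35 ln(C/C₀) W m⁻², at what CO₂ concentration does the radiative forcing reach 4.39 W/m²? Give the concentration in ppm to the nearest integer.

C ≈ 677 ppm

Set 5.35 ln(C/298) = 4.39, so ln(C/298) = 4.39/5.35 = 0.82056.
Then C/298 = e^0.82056 = 2.27177, giving C = 298 × 2.27177 = 676.99 ppm.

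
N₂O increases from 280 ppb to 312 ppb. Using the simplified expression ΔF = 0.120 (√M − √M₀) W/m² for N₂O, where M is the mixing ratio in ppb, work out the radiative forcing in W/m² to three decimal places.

N₂O: 0.120 × (√312 − √280) = 0.120 × (17.6635 − 16.7332) = 0.120 × 0.9303 = 0.1116 W/m².

ΔF = 0.112 W/m²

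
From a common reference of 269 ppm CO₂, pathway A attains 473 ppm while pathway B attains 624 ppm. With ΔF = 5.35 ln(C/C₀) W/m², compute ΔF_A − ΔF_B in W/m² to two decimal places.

ΔF_A − ΔF_B = -1.48 W/m²

ΔF_A = 5.35 ln(473/269) = 5.35 × 0.56438 = 3.0194 W/m².
ΔF_B = 5.35 ln(624/269) = 5.35 × 0.84144 = 4.5017 W/m².
Difference: 3.0194 − 4.5017 = -1.4823 W/m².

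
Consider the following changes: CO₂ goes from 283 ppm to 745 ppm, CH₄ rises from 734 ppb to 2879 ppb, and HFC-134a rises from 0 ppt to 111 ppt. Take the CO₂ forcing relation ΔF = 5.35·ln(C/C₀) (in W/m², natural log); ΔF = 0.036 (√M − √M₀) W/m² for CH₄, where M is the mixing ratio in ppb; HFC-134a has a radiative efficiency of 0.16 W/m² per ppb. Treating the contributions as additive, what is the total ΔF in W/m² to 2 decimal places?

CO₂: 5.35 × ln(745/283) = 5.35 × ln(2.63251) = 5.35 × 0.96794 = 5.1785 W/m².
CH₄: 0.036 × (√2879 − √734) = 0.036 × (53.6563 − 27.0924) = 0.036 × 26.5639 = 0.9563 W/m².
HFC-134a: Δ = 111 − 0 = 111 ppt = 0.111 ppb; ΔF = 0.16 × 0.111 = 0.0178 W/m².
Total ΔF = 5.1785 + 0.9563 + 0.0178 = 6.1526 W/m².

ΔF = 6.15 W/m²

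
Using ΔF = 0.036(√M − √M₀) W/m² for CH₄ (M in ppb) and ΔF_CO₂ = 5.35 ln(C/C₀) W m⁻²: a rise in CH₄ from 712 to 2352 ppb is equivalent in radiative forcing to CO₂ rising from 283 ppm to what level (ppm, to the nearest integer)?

C ≈ 328 ppm

CH₄ forcing: 0.036 × (√2352 − √712) = 0.036 × (48.4974 − 26.6833) = 0.036 × 21.8141 = 0.78531 W/m².
Set 5.35 ln(C/283) = 0.78531: ln(C/283) = 0.78531/5.35 = 0.14679, so C = 283 × e^0.14679 = 283 × 1.15811 = 327.75 ppm.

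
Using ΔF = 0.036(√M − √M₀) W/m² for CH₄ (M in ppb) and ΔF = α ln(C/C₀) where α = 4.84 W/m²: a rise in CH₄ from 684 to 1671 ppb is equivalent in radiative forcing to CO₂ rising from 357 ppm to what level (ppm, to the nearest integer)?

CH₄ forcing: 0.036 × (√1671 − √684) = 0.036 × (40.8779 − 26.1534) = 0.036 × 14.7245 = 0.53008 W/m².
Set 4.84 ln(C/357) = 0.53008: ln(C/357) = 0.53008/4.84 = 0.10952, so C = 357 × e^0.10952 = 357 × 1.11574 = 398.32 ppm.

C ≈ 398 ppm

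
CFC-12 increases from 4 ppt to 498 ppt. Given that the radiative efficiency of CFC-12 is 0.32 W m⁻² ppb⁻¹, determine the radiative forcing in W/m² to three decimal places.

ΔF = 0.158 W/m²

CFC-12: Δ = 498 − 4 = 494 ppt = 0.494 ppb; ΔF = 0.32 × 0.494 = 0.1581 W/m².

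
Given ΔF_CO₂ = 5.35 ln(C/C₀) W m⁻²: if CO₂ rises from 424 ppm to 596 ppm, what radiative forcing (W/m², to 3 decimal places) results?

CO₂: 5.35 × ln(596/424) = 5.35 × ln(1.40566) = 5.35 × 0.34051 = 1.8217 W/m².

ΔF = 1.822 W/m²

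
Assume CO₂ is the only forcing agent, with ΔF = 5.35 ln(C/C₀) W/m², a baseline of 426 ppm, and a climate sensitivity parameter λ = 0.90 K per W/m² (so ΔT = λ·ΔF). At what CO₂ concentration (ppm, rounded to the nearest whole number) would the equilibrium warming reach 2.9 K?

C ≈ 778 ppm

Required forcing: ΔF = ΔT/λ = 2.9/0.90 = 3.2222 W/m².
Then ln(C/426) = ΔF/5.35 = 3.2222/5.35 = 0.60228.
So C = 426 × e^0.60228 = 426 × 1.82628 = 778.00 ppm.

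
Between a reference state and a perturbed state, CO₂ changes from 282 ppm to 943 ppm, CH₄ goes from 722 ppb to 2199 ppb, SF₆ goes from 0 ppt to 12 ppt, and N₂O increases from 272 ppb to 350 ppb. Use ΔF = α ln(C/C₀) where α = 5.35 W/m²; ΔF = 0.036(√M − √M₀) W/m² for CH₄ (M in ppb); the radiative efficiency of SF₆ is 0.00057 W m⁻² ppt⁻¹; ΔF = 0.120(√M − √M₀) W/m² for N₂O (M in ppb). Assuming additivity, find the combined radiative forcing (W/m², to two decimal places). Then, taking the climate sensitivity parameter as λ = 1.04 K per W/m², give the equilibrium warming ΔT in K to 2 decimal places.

CO₂: 5.35 × ln(943/282) = 5.35 × ln(3.34397) = 5.35 × 1.20716 = 6.4583 W/m².
CH₄: 0.036 × (√2199 − √722) = 0.036 × (46.8935 − 26.8701) = 0.036 × 20.0234 = 0.7208 W/m².
SF₆: ΔF = 0.00057 × (12 − 0) = 0.00057 × 12 = 0.0068 W/m².
N₂O: 0.120 × (√350 − √272) = 0.120 × (18.7083 − 16.4924) = 0.120 × 2.2159 = 0.2659 W/m².
Total ΔF = 6.4583 + 0.7208 + 0.0068 + 0.2659 = 7.4518 W/m².
ΔT = λ ΔF = 1.04 × 7.45 = 7.7480 K.

ΔF = 7.45 W/m²; ΔT = 7.75 K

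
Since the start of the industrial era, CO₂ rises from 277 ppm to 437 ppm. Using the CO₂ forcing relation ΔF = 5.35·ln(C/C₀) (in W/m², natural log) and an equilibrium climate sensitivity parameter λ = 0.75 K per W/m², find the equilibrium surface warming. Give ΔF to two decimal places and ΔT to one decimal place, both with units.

ΔF = 2.44 W/m²; ΔT = 1.8 K

CO₂: 5.35 × ln(437/277) = 5.35 × ln(1.57762) = 5.35 × 0.45592 = 2.4392 W/m².
ΔT = λ ΔF = 0.75 × 2.44 = 1.8300 K.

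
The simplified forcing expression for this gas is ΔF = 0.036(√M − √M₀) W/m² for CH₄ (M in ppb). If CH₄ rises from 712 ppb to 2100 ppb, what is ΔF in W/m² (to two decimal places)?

ΔF = 0.69 W/m²

CH₄: 0.036 × (√2100 − √712) = 0.036 × (45.8258 − 26.6833) = 0.036 × 19.1425 = 0.6891 W/m².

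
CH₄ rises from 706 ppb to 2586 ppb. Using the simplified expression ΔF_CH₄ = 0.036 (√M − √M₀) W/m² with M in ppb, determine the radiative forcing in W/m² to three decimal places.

CH₄: 0.036 × (√2586 − √706) = 0.036 × (50.8527 − 26.5707) = 0.036 × 24.2820 = 0.8742 W/m².

ΔF = 0.874 W/m²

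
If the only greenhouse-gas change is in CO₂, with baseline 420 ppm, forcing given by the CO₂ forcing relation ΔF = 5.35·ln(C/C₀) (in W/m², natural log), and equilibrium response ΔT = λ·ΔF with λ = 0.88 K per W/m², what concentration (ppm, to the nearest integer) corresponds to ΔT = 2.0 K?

Required forcing: ΔF = ΔT/λ = 2.0/0.88 = 2.2727 W/m².
Then ln(C/420) = ΔF/5.35 = 2.2727/5.35 = 0.42480.
So C = 420 × e^0.42480 = 420 × 1.52928 = 642.30 ppm.

C ≈ 642 ppm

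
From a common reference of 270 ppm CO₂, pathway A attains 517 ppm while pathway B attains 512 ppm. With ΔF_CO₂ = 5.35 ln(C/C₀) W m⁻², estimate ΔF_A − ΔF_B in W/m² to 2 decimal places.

ΔF_A = 5.35 ln(517/270) = 5.35 × 0.64962 = 3.4755 W/m².
ΔF_B = 5.35 ln(512/270) = 5.35 × 0.63990 = 3.4235 W/m².
Difference: 3.4755 − 3.4235 = 0.0520 W/m².

ΔF_A − ΔF_B = 0.05 W/m²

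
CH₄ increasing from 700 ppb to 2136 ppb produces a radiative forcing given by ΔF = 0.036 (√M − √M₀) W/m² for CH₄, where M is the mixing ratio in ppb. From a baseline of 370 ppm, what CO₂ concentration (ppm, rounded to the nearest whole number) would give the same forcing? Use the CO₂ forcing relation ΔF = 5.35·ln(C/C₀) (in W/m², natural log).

C ≈ 423 ppm

CH₄ forcing: 0.036 × (√2136 − √700) = 0.036 × (46.2169 − 26.4575) = 0.036 × 19.7594 = 0.71134 W/m².
Set 5.35 ln(C/370) = 0.71134: ln(C/370) = 0.71134/5.35 = 0.13296, so C = 370 × e^0.13296 = 370 × 1.14220 = 422.61 ppm.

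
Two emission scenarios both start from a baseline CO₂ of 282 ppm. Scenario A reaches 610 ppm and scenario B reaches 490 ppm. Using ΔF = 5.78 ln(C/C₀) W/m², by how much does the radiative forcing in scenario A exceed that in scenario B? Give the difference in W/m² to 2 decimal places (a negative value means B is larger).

ΔF_A − ΔF_B = 1.27 W/m²

ΔF_A = 5.78 ln(610/282) = 5.78 × 0.77155 = 4.4596 W/m².
ΔF_B = 5.78 ln(490/282) = 5.78 × 0.55250 = 3.1935 W/m².
Difference: 4.4596 − 3.1935 = 1.2661 W/m².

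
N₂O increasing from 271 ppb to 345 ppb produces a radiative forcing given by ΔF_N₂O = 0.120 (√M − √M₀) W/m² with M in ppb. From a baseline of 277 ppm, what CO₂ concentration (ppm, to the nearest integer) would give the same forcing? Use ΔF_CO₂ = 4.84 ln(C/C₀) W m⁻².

C ≈ 292 ppm

N₂O forcing: 0.120 × (√345 − √271) = 0.120 × (18.5742 − 16.4621) = 0.120 × 2.1121 = 0.25345 W/m².
Set 4.84 ln(C/277) = 0.25345: ln(C/277) = 0.25345/4.84 = 0.05237, so C = 277 × e^0.05237 = 277 × 1.05377 = 291.89 ppm.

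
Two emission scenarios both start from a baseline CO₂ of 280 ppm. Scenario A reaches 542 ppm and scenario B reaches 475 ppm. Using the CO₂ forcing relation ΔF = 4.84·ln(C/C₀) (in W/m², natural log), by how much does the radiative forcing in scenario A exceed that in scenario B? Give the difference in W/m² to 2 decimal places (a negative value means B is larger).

ΔF_A = 4.84 ln(542/280) = 4.84 × 0.66048 = 3.1967 W/m².
ΔF_B = 4.84 ln(475/280) = 4.84 × 0.52853 = 2.5581 W/m².
Difference: 3.1967 − 2.5581 = 0.6386 W/m².

ΔF_A − ΔF_B = 0.64 W/m²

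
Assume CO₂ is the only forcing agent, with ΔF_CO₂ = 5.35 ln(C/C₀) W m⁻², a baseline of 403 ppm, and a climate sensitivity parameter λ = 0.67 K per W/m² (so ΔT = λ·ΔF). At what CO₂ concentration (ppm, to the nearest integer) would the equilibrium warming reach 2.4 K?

C ≈ 787 ppm

Required forcing: ΔF = ΔT/λ = 2.4/0.67 = 3.5821 W/m².
Then ln(C/403) = ΔF/5.35 = 3.5821/5.35 = 0.66955.
So C = 403 × e^0.66955 = 403 × 1.95336 = 787.20 ppm.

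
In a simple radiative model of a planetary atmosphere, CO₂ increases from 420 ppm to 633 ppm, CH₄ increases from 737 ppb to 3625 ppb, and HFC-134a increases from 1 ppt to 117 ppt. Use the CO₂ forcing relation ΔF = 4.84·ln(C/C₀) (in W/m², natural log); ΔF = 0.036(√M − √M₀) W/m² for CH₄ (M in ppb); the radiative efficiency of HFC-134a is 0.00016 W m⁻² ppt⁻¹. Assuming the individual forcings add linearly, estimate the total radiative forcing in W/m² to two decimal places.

ΔF = 3.19 W/m²

CO₂: 4.84 × ln(633/420) = 4.84 × ln(1.50714) = 4.84 × 0.41021 = 1.9854 W/m².
CH₄: 0.036 × (√3625 − √737) = 0.036 × (60.2080 − 27.1477) = 0.036 × 33.0603 = 1.1902 W/m².
HFC-134a: ΔF = 0.00016 × (117 − 1) = 0.00016 × 116 = 0.0186 W/m².
Total ΔF = 1.9854 + 1.1902 + 0.0186 = 3.1942 W/m².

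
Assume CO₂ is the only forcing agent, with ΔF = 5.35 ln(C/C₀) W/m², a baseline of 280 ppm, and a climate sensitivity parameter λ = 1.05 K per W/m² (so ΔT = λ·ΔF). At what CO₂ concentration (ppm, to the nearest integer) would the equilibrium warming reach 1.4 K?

C ≈ 359 ppm

Required forcing: ΔF = ΔT/λ = 1.4/1.05 = 1.3333 W/m².
Then ln(C/280) = ΔF/5.35 = 1.3333/5.35 = 0.24921.
So C = 280 × e^0.24921 = 280 × 1.28301 = 359.24 ppm.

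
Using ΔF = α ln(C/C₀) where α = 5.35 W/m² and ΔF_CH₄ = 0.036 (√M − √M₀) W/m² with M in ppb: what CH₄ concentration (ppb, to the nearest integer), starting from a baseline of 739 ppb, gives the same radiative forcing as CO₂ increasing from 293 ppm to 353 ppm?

M ≈ 3011 ppb

CO₂ forcing: 5.35 × ln(353/293) = 5.35 × 0.186295 = 0.99668 W/m².
Set 0.036(√M − √739) = 0.99668: √M = 0.99668/0.036 + √739 = 27.6856 + 27.1846 = 54.8702.
M = (54.8702)² = 3010.74 ppb.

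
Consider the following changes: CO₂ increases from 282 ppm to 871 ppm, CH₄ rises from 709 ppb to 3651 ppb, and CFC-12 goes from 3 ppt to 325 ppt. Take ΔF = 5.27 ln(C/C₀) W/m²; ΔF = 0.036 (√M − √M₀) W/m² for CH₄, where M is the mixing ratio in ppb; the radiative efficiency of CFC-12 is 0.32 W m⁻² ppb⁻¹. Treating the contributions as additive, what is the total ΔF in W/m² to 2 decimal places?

ΔF = 7.26 W/m²

CO₂: 5.27 × ln(871/282) = 5.27 × ln(3.08865) = 5.27 × 1.12773 = 5.9431 W/m².
CH₄: 0.036 × (√3651 − √709) = 0.036 × (60.4235 − 26.6271) = 0.036 × 33.7964 = 1.2167 W/m².
CFC-12: Δ = 325 − 3 = 322 ppt = 0.322 ppb; ΔF = 0.32 × 0.322 = 0.1030 W/m².
Total ΔF = 5.9431 + 1.2167 + 0.1030 = 7.2628 W/m².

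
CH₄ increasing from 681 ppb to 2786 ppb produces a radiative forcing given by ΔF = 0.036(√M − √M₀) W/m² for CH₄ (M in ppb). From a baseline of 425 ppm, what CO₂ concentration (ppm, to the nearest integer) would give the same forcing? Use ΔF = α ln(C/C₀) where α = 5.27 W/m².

C ≈ 510 ppm

CH₄ forcing: 0.036 × (√2786 − √681) = 0.036 × (52.7826 − 26.0960) = 0.036 × 26.6866 = 0.96072 W/m².
Set 5.27 ln(C/425) = 0.96072: ln(C/425) = 0.96072/5.27 = 0.18230, so C = 425 × e^0.18230 = 425 × 1.19997 = 509.99 ppm.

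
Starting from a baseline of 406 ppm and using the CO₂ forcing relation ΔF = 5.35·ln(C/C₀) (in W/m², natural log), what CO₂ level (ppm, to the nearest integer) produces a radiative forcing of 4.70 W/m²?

C ≈ 977 ppm

Set 5.35 ln(C/406) = 4.70, so ln(C/406) = 4.70/5.35 = 0.87850.
Then C/406 = e^0.87850 = 2.40729, giving C = 406 × 2.40729 = 977.36 ppm.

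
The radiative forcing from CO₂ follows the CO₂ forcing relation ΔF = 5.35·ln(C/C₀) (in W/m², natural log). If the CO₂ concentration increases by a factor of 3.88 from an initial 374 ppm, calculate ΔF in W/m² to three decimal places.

Because the forcing depends only on the ratio C/C₀, the initial concentration does not enter.
ΔF = 5.35 × ln(3.88) = 5.35 × 1.35584 = 7.2537 W/m².

ΔF = 7.254 W/m²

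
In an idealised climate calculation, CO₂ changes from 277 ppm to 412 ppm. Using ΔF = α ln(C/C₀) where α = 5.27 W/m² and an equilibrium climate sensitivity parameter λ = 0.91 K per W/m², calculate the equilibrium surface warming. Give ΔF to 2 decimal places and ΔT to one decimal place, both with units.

CO₂: 5.27 × ln(412/277) = 5.27 × ln(1.48736) = 5.27 × 0.39700 = 2.0922 W/m².
ΔT = λ ΔF = 0.91 × 2.09 = 1.9019 K.

ΔF = 2.09 W/m²; ΔT = 1.9 K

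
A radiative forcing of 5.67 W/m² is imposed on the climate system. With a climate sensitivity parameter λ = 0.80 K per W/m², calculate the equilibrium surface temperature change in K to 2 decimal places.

ΔT = 4.54 K

ΔT = λ ΔF = 0.80 × 5.67 = 4.5360 K.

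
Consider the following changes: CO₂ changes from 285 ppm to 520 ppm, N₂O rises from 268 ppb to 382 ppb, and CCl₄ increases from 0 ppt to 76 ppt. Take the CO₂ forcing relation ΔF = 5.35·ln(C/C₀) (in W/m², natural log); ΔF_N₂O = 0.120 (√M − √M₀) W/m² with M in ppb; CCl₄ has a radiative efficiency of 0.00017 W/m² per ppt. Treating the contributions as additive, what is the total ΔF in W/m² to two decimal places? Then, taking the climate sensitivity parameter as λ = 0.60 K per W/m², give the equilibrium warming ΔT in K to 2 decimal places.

ΔF = 3.61 W/m²; ΔT = 2.17 K

CO₂: 5.35 × ln(520/285) = 5.35 × ln(1.82456) = 5.35 × 0.60134 = 3.2172 W/m².
N₂O: 0.120 × (√382 − √268) = 0.120 × (19.5448 − 16.3707) = 0.120 × 3.1741 = 0.3809 W/m².
CCl₄: ΔF = 0.00017 × (76 − 0) = 0.00017 × 76 = 0.0129 W/m².
Total ΔF = 3.2172 + 0.3809 + 0.0129 = 3.6110 W/m².
ΔT = λ ΔF = 0.60 × 3.61 = 2.1660 K.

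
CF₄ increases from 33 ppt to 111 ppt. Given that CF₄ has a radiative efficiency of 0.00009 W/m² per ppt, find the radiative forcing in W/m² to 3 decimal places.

CF₄: ΔF = 0.00009 × (111 − 33) = 0.00009 × 78 = 0.0070 W/m².

ΔF = 0.007 W/m²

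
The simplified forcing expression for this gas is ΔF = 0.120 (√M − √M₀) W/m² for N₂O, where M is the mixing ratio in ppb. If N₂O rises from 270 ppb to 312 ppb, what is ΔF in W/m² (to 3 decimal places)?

ΔF = 0.148 W/m²

N₂O: 0.120 × (√312 − √270) = 0.120 × (17.6635 − 16.4317) = 0.120 × 1.2318 = 0.1478 W/m².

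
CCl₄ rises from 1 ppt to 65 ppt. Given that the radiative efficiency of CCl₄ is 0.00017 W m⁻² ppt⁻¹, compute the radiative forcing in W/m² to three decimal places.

ΔF = 0.011 W/m²

CCl₄: ΔF = 0.00017 × (65 − 1) = 0.00017 × 64 = 0.0109 W/m².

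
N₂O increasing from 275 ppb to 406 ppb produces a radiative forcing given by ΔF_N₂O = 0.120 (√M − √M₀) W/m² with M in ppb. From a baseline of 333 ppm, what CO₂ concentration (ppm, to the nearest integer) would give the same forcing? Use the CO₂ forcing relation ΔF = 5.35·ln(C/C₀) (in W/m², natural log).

N₂O forcing: 0.120 × (√406 − √275) = 0.120 × (20.1494 − 16.5831) = 0.120 × 3.5663 = 0.42796 W/m².
Set 5.35 ln(C/333) = 0.42796: ln(C/333) = 0.42796/5.35 = 0.07999, so C = 333 × e^0.07999 = 333 × 1.08328 = 360.73 ppm.

C ≈ 361 ppm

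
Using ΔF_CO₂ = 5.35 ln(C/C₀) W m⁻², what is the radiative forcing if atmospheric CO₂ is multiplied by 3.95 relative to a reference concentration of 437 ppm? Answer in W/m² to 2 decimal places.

ΔF = 7.35 W/m²

ΔF = 5.35 × ln(3.95) = 5.35 × 1.37372 = 7.3494 W/m².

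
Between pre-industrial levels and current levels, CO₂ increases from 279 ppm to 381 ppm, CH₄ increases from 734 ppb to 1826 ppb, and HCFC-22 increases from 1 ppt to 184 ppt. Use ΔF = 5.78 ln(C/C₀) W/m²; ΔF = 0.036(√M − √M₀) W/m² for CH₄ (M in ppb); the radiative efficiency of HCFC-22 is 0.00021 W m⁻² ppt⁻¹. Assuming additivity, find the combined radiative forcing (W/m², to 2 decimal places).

ΔF = 2.40 W/m²

CO₂: 5.78 × ln(381/279) = 5.78 × ln(1.36559) = 5.78 × 0.31159 = 1.8010 W/m².
CH₄: 0.036 × (√1826 − √734) = 0.036 × (42.7317 − 27.0924) = 0.036 × 15.6393 = 0.5630 W/m².
HCFC-22: ΔF = 0.00021 × (184 − 1) = 0.00021 × 183 = 0.0384 W/m².
Total ΔF = 1.8010 + 0.5630 + 0.0384 = 2.4024 W/m².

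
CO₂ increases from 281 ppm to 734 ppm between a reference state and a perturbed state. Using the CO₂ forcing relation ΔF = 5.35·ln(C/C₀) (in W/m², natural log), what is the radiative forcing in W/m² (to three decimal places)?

ΔF = 5.137 W/m²

CO₂: 5.35 × ln(734/281) = 5.35 × ln(2.61210) = 5.35 × 0.96015 = 5.1368 W/m².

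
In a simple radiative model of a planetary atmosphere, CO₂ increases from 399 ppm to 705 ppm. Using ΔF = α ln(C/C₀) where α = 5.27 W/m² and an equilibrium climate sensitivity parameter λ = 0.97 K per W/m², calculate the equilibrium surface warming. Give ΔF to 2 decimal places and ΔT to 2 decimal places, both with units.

ΔF = 3.00 W/m²; ΔT = 2.91 K

CO₂: 5.27 × ln(705/399) = 5.27 × ln(1.76692) = 5.27 × 0.56924 = 2.9999 W/m².
ΔT = λ ΔF = 0.97 × 3.00 = 2.9100 K.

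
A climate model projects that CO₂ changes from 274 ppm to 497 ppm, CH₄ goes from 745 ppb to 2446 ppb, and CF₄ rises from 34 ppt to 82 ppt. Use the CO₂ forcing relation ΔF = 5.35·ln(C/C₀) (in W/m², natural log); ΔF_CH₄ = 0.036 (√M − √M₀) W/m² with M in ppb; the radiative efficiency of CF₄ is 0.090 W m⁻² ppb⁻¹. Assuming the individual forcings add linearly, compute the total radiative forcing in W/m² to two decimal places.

CO₂: 5.35 × ln(497/274) = 5.35 × ln(1.81387) = 5.35 × 0.59546 = 3.1857 W/m².
CH₄: 0.036 × (√2446 − √745) = 0.036 × (49.4571 − 27.2947) = 0.036 × 22.1624 = 0.7978 W/m².
CF₄: Δ = 82 − 34 = 48 ppt = 0.048 ppb; ΔF = 0.090 × 0.048 = 0.0043 W/m².
Total ΔF = 3.1857 + 0.7978 + 0.0043 = 3.9878 W/m².

ΔF = 3.99 W/m²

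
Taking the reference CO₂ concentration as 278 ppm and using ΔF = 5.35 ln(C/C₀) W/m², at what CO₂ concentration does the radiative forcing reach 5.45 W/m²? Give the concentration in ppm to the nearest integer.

C ≈ 770 ppm

Set 5.35 ln(C/278) = 5.45, so ln(C/278) = 5.45/5.35 = 1.01869.
Then C/278 = e^1.01869 = 2.76956, giving C = 278 × 2.76956 = 769.94 ppm.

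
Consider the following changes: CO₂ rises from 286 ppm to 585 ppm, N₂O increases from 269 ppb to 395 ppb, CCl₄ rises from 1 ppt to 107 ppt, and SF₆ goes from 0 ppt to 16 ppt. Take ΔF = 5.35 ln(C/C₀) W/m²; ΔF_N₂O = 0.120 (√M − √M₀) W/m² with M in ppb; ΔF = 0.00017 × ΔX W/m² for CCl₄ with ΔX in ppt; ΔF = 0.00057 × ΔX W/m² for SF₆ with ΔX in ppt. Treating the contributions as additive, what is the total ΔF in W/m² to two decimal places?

CO₂: 5.35 × ln(585/286) = 5.35 × ln(2.04545) = 5.35 × 0.71562 = 3.8286 W/m².
N₂O: 0.120 × (√395 − √269) = 0.120 × (19.8746 − 16.4012) = 0.120 × 3.4734 = 0.4168 W/m².
CCl₄: ΔF = 0.00017 × (107 − 1) = 0.00017 × 106 = 0.0180 W/m².
SF₆: ΔF = 0.00057 × (16 − 0) = 0.00057 × 16 = 0.0091 W/m².
Total ΔF = 3.8286 + 0.4168 + 0.0180 + 0.0091 = 4.2725 W/m².

ΔF = 4.27 W/m²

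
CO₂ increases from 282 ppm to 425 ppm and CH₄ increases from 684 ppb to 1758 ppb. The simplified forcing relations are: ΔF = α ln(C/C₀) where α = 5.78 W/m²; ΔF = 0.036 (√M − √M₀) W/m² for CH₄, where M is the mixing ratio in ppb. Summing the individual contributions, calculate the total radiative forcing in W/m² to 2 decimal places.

ΔF = 2.94 W/m²

CO₂: 5.78 × ln(425/282) = 5.78 × ln(1.50709) = 5.78 × 0.41018 = 2.3708 W/m².
CH₄: 0.036 × (√1758 − √684) = 0.036 × (41.9285 − 26.1534) = 0.036 × 15.7751 = 0.5679 W/m².
Total ΔF = 2.3708 + 0.5679 = 2.9387 W/m².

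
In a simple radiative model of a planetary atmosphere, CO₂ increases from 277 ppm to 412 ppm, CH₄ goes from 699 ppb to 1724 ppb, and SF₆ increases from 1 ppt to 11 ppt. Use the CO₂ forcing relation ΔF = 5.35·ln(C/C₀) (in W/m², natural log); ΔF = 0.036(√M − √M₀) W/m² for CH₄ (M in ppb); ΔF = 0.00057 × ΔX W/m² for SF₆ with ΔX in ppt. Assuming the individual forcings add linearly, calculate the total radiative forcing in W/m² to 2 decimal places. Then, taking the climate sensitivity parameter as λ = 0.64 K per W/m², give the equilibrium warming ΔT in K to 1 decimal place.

CO₂: 5.35 × ln(412/277) = 5.35 × ln(1.48736) = 5.35 × 0.39700 = 2.1240 W/m².
CH₄: 0.036 × (√1724 − √699) = 0.036 × (41.5211 − 26.4386) = 0.036 × 15.0825 = 0.5430 W/m².
SF₆: ΔF = 0.00057 × (11 − 1) = 0.00057 × 10 = 0.0057 W/m².
Total ΔF = 2.1240 + 0.5430 + 0.0057 = 2.6727 W/m².
ΔT = λ ΔF = 0.64 × 2.67 = 1.7088 K.

ΔF = 2.67 W/m²; ΔT = 1.7 K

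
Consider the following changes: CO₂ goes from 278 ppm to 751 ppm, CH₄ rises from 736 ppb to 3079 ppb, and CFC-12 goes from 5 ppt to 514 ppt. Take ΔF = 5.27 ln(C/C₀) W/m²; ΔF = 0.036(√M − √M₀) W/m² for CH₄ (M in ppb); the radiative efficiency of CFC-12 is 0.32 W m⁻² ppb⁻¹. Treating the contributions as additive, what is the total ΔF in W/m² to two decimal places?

ΔF = 6.42 W/m²

CO₂: 5.27 × ln(751/278) = 5.27 × ln(2.70144) = 5.27 × 0.99378 = 5.2372 W/m².
CH₄: 0.036 × (√3079 − √736) = 0.036 × (55.4887 − 27.1293) = 0.036 × 28.3594 = 1.0209 W/m².
CFC-12: Δ = 514 − 5 = 509 ppt = 0.509 ppb; ΔF = 0.32 × 0.509 = 0.1629 W/m².
Total ΔF = 5.2372 + 1.0209 + 0.1629 = 6.4210 W/m².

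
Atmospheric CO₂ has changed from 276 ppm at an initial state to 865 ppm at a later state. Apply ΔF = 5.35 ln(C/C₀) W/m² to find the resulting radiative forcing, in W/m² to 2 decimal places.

CO₂: 5.35 × ln(865/276) = 5.35 × ln(3.13406) = 5.35 × 1.14233 = 6.1115 W/m².

ΔF = 6.11 W/m²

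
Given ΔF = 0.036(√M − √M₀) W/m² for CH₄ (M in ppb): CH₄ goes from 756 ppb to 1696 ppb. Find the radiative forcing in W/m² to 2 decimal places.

CH₄: 0.036 × (√1696 − √756) = 0.036 × (41.1825 − 27.4955) = 0.036 × 13.6870 = 0.4927 W/m².

ΔF = 0.49 W/m²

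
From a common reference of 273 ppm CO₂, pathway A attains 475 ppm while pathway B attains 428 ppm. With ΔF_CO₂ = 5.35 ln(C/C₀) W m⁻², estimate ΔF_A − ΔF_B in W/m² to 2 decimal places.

ΔF_A − ΔF_B = 0.56 W/m²

ΔF_A = 5.35 ln(475/273) = 5.35 × 0.55384 = 2.9630 W/m².
ΔF_B = 5.35 ln(428/273) = 5.35 × 0.44965 = 2.4056 W/m².
Difference: 2.9630 − 2.4056 = 0.5574 W/m².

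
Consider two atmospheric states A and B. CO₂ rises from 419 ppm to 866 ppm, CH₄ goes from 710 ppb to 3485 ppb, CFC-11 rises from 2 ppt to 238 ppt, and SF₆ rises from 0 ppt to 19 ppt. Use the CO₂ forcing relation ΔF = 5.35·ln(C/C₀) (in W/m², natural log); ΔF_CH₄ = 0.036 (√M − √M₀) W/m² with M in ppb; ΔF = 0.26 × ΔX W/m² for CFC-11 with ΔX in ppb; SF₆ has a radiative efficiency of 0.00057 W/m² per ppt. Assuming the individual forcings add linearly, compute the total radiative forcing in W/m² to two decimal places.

CO₂: 5.35 × ln(866/419) = 5.35 × ln(2.06683) = 5.35 × 0.72602 = 3.8842 W/m².
CH₄: 0.036 × (√3485 − √710) = 0.036 × (59.0339 − 26.6458) = 0.036 × 32.3881 = 1.1660 W/m².
CFC-11: Δ = 238 − 2 = 236 ppt = 0.236 ppb; ΔF = 0.26 × 0.236 = 0.0614 W/m².
SF₆: ΔF = 0.00057 × (19 − 0) = 0.00057 × 19 = 0.0108 W/m².
Total ΔF = 3.8842 + 1.1660 + 0.0614 + 0.0108 = 5.1224 W/m².

ΔF = 5.12 W/m²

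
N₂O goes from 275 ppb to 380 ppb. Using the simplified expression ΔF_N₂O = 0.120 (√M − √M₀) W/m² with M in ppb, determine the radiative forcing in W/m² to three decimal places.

ΔF = 0.349 W/m²

N₂O: 0.120 × (√380 − √275) = 0.120 × (19.4936 − 16.5831) = 0.120 × 2.9105 = 0.3493 W/m².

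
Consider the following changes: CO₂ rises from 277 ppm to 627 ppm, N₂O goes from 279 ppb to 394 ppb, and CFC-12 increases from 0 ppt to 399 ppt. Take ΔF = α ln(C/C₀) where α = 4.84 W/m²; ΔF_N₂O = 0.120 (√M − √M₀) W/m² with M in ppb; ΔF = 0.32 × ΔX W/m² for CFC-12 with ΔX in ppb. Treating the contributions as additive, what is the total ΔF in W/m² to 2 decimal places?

ΔF = 4.46 W/m²

CO₂: 4.84 × ln(627/277) = 4.84 × ln(2.26354) = 4.84 × 0.81693 = 3.9539 W/m².
N₂O: 0.120 × (√394 − √279) = 0.120 × (19.8494 − 16.7033) = 0.120 × 3.1461 = 0.3775 W/m².
CFC-12: Δ = 399 − 0 = 399 ppt = 0.399 ppb; ΔF = 0.32 × 0.399 = 0.1277 W/m².
Total ΔF = 3.9539 + 0.3775 + 0.1277 = 4.4591 W/m².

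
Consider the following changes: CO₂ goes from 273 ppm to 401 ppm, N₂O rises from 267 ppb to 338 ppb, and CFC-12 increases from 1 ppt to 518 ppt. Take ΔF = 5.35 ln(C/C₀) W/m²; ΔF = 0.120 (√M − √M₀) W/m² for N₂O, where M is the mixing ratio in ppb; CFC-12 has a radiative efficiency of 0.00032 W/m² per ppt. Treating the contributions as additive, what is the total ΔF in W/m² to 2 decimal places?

ΔF = 2.47 W/m²

CO₂: 5.35 × ln(401/273) = 5.35 × ln(1.46886) = 5.35 × 0.38449 = 2.0570 W/m².
N₂O: 0.120 × (√338 − √267) = 0.120 × (18.3848 − 16.3401) = 0.120 × 2.0447 = 0.2454 W/m².
CFC-12: ΔF = 0.00032 × (518 − 1) = 0.00032 × 517 = 0.1654 W/m².
Total ΔF = 2.0570 + 0.2454 + 0.1654 = 2.4678 W/m².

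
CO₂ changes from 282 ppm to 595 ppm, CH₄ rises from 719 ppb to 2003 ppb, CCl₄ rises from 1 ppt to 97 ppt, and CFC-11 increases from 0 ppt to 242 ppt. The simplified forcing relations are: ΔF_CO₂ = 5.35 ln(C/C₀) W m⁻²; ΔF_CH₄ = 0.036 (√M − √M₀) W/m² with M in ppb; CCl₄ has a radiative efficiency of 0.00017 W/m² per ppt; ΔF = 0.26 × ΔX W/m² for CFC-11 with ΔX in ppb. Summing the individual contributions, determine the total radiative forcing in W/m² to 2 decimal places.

ΔF = 4.72 W/m²

CO₂: 5.35 × ln(595/282) = 5.35 × ln(2.10993) = 5.35 × 0.74665 = 3.9946 W/m².
CH₄: 0.036 × (√2003 − √719) = 0.036 × (44.7549 − 26.8142) = 0.036 × 17.9407 = 0.6459 W/m².
CCl₄: ΔF = 0.00017 × (97 − 1) = 0.00017 × 96 = 0.0163 W/m².
CFC-11: Δ = 242 − 0 = 242 ppt = 0.242 ppb; ΔF = 0.26 × 0.242 = 0.0629 W/m².
Total ΔF = 3.9946 + 0.6459 + 0.0163 + 0.0629 = 4.7197 W/m².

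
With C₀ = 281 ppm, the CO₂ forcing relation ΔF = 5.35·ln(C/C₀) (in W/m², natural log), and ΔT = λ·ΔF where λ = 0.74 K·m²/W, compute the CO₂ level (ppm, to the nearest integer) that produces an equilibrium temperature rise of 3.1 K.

C ≈ 615 ppm

Required forcing: ΔF = ΔT/λ = 3.1/0.74 = 4.1892 W/m².
Then ln(C/281) = ΔF/5.35 = 4.1892/5.35 = 0.78303.
So C = 281 × e^0.78303 = 281 × 2.18809 = 614.85 ppm.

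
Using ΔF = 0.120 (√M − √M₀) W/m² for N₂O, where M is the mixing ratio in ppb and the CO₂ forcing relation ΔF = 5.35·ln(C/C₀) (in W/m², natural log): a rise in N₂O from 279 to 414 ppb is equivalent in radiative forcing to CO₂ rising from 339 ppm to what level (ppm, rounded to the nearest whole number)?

C ≈ 368 ppm

N₂O forcing: 0.120 × (√414 − √279) = 0.120 × (20.3470 − 16.7033) = 0.120 × 3.6437 = 0.43724 W/m².
Set 5.35 ln(C/339) = 0.43724: ln(C/339) = 0.43724/5.35 = 0.08173, so C = 339 × e^0.08173 = 339 × 1.08516 = 367.87 ppm.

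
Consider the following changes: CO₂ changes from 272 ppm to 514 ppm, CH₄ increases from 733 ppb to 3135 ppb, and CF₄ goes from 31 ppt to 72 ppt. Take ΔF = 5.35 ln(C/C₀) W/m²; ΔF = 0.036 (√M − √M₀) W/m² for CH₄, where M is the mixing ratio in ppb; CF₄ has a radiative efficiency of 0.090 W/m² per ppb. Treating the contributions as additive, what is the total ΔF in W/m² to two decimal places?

CO₂: 5.35 × ln(514/272) = 5.35 × ln(1.88971) = 5.35 × 0.63642 = 3.4048 W/m².
CH₄: 0.036 × (√3135 − √733) = 0.036 × (55.9911 − 27.0740) = 0.036 × 28.9171 = 1.0410 W/m².
CF₄: Δ = 72 − 31 = 41 ppt = 0.041 ppb; ΔF = 0.090 × 0.041 = 0.0037 W/m².
Total ΔF = 3.4048 + 1.0410 + 0.0037 = 4.4495 W/m².

ΔF = 4.45 W/m²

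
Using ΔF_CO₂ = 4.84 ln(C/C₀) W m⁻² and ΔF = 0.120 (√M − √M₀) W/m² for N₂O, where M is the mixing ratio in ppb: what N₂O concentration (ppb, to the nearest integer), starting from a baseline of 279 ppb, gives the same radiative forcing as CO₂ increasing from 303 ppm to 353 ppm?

CO₂ forcing: 4.84 × ln(353/303) = 4.84 × 0.152735 = 0.73924 W/m².
Set 0.120(√M − √279) = 0.73924: √M = 0.73924/0.120 + √279 = 6.1603 + 16.7033 = 22.8636.
M = (22.8636)² = 522.74 ppb.

M ≈ 523 ppb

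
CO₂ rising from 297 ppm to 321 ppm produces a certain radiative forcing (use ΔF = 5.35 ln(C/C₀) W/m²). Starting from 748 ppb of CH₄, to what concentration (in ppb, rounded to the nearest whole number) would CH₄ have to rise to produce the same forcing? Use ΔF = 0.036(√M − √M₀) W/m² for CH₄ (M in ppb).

M ≈ 1513 ppb

CO₂ forcing: 5.35 × ln(321/297) = 5.35 × 0.077709 = 0.41574 W/m².
Set 0.036(√M − √748) = 0.41574: √M = 0.41574/0.036 + √748 = 11.5483 + 27.3496 = 38.8979.
M = (38.8979)² = 1513.05 ppb.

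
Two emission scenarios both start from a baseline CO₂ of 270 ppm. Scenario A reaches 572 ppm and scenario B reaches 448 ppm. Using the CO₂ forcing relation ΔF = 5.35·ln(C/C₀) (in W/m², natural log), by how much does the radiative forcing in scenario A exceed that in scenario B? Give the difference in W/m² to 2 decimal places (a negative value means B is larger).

ΔF_A − ΔF_B = 1.31 W/m²

ΔF_A = 5.35 ln(572/270) = 5.35 × 0.75072 = 4.0164 W/m².
ΔF_B = 5.35 ln(448/270) = 5.35 × 0.50637 = 2.7091 W/m².
Difference: 4.0164 − 2.7091 = 1.3073 W/m².
(Equivalently, ΔF_A − ΔF_B = 5.35 ln(572/448) = 5.35 × 0.24435 = 1.3073 W/m².)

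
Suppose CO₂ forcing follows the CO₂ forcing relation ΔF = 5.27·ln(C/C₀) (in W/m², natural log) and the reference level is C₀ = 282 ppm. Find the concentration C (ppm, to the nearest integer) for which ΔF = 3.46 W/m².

Set 5.27 ln(C/282) = 3.46, so ln(C/282) = 3.46/5.27 = 0.65655.
Then C/282 = e^0.65655 = 1.92813, giving C = 282 × 1.92813 = 543.73 ppm.

C ≈ 544 ppm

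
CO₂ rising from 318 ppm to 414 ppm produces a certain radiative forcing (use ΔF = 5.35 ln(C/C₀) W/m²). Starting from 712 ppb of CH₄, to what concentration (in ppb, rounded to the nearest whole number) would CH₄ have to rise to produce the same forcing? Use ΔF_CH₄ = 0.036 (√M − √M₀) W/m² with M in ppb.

CO₂ forcing: 5.35 × ln(414/318) = 5.35 × 0.263815 = 1.41141 W/m².
Set 0.036(√M − √712) = 1.41141: √M = 1.41141/0.036 + √712 = 39.2058 + 26.6833 = 65.8891.
M = (65.8891)² = 4341.37 ppb.

M ≈ 4341 ppb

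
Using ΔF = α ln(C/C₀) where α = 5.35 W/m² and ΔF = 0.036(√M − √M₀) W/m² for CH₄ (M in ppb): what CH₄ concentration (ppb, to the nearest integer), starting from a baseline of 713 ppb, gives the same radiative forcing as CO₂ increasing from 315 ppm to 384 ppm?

CO₂ forcing: 5.35 × ln(384/315) = 5.35 × 0.198070 = 1.05967 W/m².
Set 0.036(√M − √713) = 1.05967: √M = 1.05967/0.036 + √713 = 29.4353 + 26.7021 = 56.1374.
M = (56.1374)² = 3151.41 ppb.

M ≈ 3151 ppb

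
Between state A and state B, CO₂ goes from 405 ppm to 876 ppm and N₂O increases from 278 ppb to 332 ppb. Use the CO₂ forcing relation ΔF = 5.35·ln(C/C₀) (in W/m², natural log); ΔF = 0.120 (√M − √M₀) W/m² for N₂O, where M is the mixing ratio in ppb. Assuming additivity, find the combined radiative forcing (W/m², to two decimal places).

CO₂: 5.35 × ln(876/405) = 5.35 × ln(2.16296) = 5.35 × 0.77148 = 4.1274 W/m².
N₂O: 0.120 × (√332 − √278) = 0.120 × (18.2209 − 16.6733) = 0.120 × 1.5476 = 0.1857 W/m².
Total ΔF = 4.1274 + 0.1857 = 4.3131 W/m².

ΔF = 4.31 W/m²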